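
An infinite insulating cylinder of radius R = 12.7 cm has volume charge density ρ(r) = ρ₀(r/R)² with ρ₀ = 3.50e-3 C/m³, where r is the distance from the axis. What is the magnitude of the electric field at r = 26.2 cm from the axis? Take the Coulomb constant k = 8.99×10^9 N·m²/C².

Choose a coaxial cylinder of radius r = 26.2 cm (arbitrary length L) as the Gaussian surface (r > R, full charge per length enclosed).
λ_enc = 2π ∫₀^R ρ₀(r'/R)^2 r' dr' = 2πρ₀R²/4 = 8.867×10^-5 C/m.
Applying ∮E·dA = Q_enc/ε₀ with the end caps contributing no flux:
E = 2k|λ_enc|/r = 2(8.99×10^9)(8.867×10^-5)/(0.262) = 6.09×10^6 N/C.

E = 6.09×10^6 N/C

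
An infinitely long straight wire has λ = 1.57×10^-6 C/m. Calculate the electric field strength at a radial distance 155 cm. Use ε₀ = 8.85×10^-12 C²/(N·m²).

E = 1.82×10^4 V/m

Coaxial Gaussian cylinder, radius r = 155 cm, length L.
Q_enc = λL, so λ_enc = 1.57×10^-6 C/m.
Applying ∮E·dA = Q_enc/ε₀ with the end caps contributing no flux:
E = |λ_enc|/(2πε₀r) = (1.57e-6)/(2π·8.85×10^-12·1.55) = 1.82×10^4 N/C.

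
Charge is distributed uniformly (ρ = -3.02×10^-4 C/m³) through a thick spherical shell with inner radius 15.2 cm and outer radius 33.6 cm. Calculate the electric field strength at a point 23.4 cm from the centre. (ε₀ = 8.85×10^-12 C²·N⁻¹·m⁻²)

|E| ≈ 1.93×10^6 N/C

Take a concentric spherical Gaussian surface of radius r = 23.4 cm (within the shell material, 15.2 cm < r < 33.6 cm).
Only the shell between 15.2 cm and r is enclosed: Q_enc = ρ·(4π/3)(r³ − a³) = (-3.02e-4)·(4π/3)·((0.234)³ − (0.152)³) = -1.177×10^-5 C.
Gauss's law: E·4πr² = Q_enc/ε₀.
E = |Q_enc|/(4πε₀r²) = (1.177×10^-5)/(4π·8.85×10^-12·(0.234)²) = 1.93×10^6 N/C.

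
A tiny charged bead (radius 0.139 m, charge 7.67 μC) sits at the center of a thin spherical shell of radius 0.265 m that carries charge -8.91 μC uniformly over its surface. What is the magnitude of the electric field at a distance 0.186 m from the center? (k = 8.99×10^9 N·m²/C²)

E ≈ 1.99×10^6 N/C

By spherical symmetry E is radial; choose a Gaussian sphere of radius r = 0.186 m (between the bodies, 0.139 m < r < 0.265 m).
Only the inner charge is enclosed; the outer shell contributes nothing inside itself. Q_enc = 7.67 μC = 7.67e-6 C.
Applying ∮E·dA = Q_enc/ε₀ with Φ = E(4πr²):
E = k|Q_enc|/r² = (8.99×10^9)(7.67×10^-6)/(0.186)² = 1.99×10^6 N/C.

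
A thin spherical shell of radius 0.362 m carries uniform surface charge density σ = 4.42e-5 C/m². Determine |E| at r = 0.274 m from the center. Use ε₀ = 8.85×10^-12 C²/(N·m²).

E = 0 (no enclosed charge)

By spherical symmetry E is radial; choose a Gaussian sphere of radius r = 0.274 m (inside the shell, r < 0.362 m).
No charge lies within this surface, so Q_enc = 0 and Gauss's law gives E·4πr² = 0 ⇒ E = 0.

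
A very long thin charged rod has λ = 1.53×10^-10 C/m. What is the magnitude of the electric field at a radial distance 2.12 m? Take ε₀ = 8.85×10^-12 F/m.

|E| ≈ 1.3 V/m

Coaxial Gaussian cylinder, radius r = 2.12 m, length L.
Q_enc = λL, so λ_enc = 1.53×10^-10 C/m.
Since E is radial and uniform over the curved surface, Φ = E·2πrL = Q_enc/ε₀ = λ_enc L/ε₀.
E = |λ_enc|/(2πε₀r) = (1.53×10^-10)/(2π·8.85×10^-12·2.12) = 1.3 N/C.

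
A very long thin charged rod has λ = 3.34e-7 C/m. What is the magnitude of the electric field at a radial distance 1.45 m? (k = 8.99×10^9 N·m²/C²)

4.14e3 N/C

Take a coaxial cylindrical Gaussian surface of radius r = 1.45 m and length L.
Q_enc = λL, so λ_enc = 3.34×10^-7 C/m.
By Gauss's law (flux through the curved wall only), E·2πrL = λ_enc L/ε₀.
E = 2k|λ_enc|/r = 2(8.99×10^9)(3.34×10^-7)/(1.45) = 4.14e3 N/C.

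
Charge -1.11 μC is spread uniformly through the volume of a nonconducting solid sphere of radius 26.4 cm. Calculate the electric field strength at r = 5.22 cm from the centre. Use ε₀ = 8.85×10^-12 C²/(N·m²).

E ≈ 2.83×10^4 V/m

Use a concentric Gaussian sphere at r = 5.22 cm (r < R).
For a uniform sphere the enclosed fraction is (r/R)³, so Q_enc = (-1.11 μC)(0.0522/0.264)³ = -8.581×10^-9 C.
Gauss's law: E·4πr² = Q_enc/ε₀.
E = |Q_enc|/(4πε₀r²) = (8.581e-9)/(4π·8.85×10^-12·(0.0522)²) = 2.83×10^4 N/C.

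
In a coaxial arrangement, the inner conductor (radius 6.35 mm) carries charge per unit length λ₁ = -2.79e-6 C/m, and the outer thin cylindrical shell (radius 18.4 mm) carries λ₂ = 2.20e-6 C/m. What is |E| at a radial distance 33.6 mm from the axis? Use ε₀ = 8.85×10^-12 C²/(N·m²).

|E| = 3.16e5 N/C

Choose a coaxial cylinder of radius r = 33.6 mm (arbitrary length L) as the Gaussian surface (r > 18.4 mm, enclosing both).
λ_enc = λ₁ + λ₂ = (-2.79×10^-6) + (2.20×10^-6) = -5.90e-7 C/m.
Applying ∮E·dA = Q_enc/ε₀ with the end caps contributing no flux:
E = |λ_enc|/(2πε₀r) = (5.90×10^-7)/(2π·8.85×10^-12·0.0336) = 3.16×10^5 N/C.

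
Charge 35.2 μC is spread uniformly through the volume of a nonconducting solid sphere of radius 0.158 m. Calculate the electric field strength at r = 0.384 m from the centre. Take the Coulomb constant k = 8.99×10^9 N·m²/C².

Use a concentric Gaussian sphere at r = 0.384 m (r > R, so the entire charge is enclosed).
Q_enc = 35.2 μC = 3.52×10^-5 C.
Gauss's law: E·4πr² = Q_enc/ε₀.
E = k|Q_enc|/r² = (8.99×10^9)(3.52×10^-5)/(0.384)² = 2.15×10^6 N/C.

|E| ≈ 2.15×10^6 V/m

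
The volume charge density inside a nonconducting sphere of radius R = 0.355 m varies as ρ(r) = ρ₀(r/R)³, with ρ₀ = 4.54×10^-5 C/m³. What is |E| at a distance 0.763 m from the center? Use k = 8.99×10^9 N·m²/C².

Symmetry ⇒ E = E(r) r̂. Gaussian sphere of radius r = 0.763 m (r > R, all charge enclosed).
Q_enc = 4π ∫₀^R ρ₀(r'/R)^3 r'² dr' = 4πρ₀R³/6 = 4.254×10^-6 C.
Gauss's law: E·4πr² = Q_enc/ε₀.
E = k|Q_enc|/r² = (8.99×10^9)(4.254×10^-6)/(0.763)² = 6.57e4 N/C.

|E| = 6.57×10^4 N/C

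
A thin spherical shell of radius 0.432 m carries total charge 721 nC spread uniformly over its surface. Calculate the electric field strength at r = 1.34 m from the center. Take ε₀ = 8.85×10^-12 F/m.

Use a concentric Gaussian sphere at r = 1.34 m (r > 0.432 m).
The entire shell is enclosed: Q_enc = 7.21e-7 C.
Since E is radial and uniform over the Gaussian sphere, Φ = E·4πr² = Q_enc/ε₀.
E = |Q_enc|/(4πε₀r²) = (7.21×10^-7)/(4π·8.85×10^-12·(1.34)²) = 3.61e3 N/C.

|E| ≈ 3.61×10^3 N/C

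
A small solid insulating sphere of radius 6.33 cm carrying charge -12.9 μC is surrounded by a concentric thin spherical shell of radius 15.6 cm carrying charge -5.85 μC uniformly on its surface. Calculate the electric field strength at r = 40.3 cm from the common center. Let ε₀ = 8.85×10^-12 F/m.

Symmetry ⇒ E = E(r) r̂. Gaussian sphere of radius r = 40.3 cm (r > 15.6 cm, enclosing both).
Q_enc = (-12.9 μC) + (-5.85 μC) = -1.875e-5 C.
Applying ∮E·dA = Q_enc/ε₀ with Φ = E(4πr²):
E = |Q_enc|/(4πε₀r²) = (1.875×10^-5)/(4π·8.85×10^-12·(0.403)²) = 1.04e6 N/C.

|E| = 1.04×10^6 N/C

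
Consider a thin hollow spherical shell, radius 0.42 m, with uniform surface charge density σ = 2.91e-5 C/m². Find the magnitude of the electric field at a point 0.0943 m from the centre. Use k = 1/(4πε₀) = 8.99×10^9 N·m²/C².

|E| = 0 N/C

Use a concentric Gaussian sphere at r = 0.0943 m (inside the shell, r < 0.42 m).
All the charge is outside the Gaussian surface: Q_enc = 0, hence E = 0 everywhere inside the shell.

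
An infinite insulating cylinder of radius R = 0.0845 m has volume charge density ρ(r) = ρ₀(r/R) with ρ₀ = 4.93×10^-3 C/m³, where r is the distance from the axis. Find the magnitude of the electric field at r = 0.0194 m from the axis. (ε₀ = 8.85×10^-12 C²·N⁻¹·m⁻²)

E ≈ 8.27×10^5 N/C

Take a coaxial cylindrical Gaussian surface of radius r = 0.0194 m and length L (r < R).
λ_enc = ∫₀^r ρ(r')·2πr' dr' = (2πρ₀/R)·r^3/3 = 8.922×10^-7 C/m.
Applying ∮E·dA = Q_enc/ε₀ with the end caps contributing no flux:
E = |λ_enc|/(2πε₀r) = (8.922e-7)/(2π·8.85×10^-12·0.0194) = 8.27×10^5 N/C.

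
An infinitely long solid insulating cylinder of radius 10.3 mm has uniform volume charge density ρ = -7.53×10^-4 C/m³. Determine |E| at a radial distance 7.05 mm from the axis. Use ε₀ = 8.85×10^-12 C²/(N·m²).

|E| = 3.00e5 N/C

Coaxial Gaussian cylinder, radius r = 7.05 mm, length L (r < R).
Charge inside radius r per length L is ρ·πr²·L, so λ_enc = ρπr² = -1.176×10^-7 C/m.
Gauss's law: E·2πrL = λ_enc L/ε₀.
E = |λ_enc|/(2πε₀r) = (1.176×10^-7)/(2π·8.85×10^-12·0.00705) = 3.00×10^5 N/C.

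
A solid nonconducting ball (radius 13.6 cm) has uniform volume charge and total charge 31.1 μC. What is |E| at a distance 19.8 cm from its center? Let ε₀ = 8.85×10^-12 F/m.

By spherical symmetry E is radial; choose a Gaussian sphere of radius r = 19.8 cm (r > R, so the entire charge is enclosed).
Q_enc = 31.1 μC = 3.11×10^-5 C.
Since E is radial and uniform over the Gaussian sphere, Φ = E·4πr² = Q_enc/ε₀.
E = |Q_enc|/(4πε₀r²) = (3.11e-5)/(4π·8.85×10^-12·(0.198)²) = 7.13×10^6 N/C.

|E| ≈ 7.13×10^6 N/C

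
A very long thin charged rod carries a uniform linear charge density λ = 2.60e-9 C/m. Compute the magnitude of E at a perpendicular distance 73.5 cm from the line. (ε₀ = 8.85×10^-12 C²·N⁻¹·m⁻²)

|E| ≈ 63.6 N/C

Choose a coaxial cylinder of radius r = 73.5 cm (arbitrary length L) as the Gaussian surface.
Q_enc = λL, so λ_enc = 2.60×10^-9 C/m.
By Gauss's law (flux through the curved wall only), E·2πrL = λ_enc L/ε₀.
E = |λ_enc|/(2πε₀r) = (2.60×10^-9)/(2π·8.85×10^-12·0.735) = 63.6 N/C.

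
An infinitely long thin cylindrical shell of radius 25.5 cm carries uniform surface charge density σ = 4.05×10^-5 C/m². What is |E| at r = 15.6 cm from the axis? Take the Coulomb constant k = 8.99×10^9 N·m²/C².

Take a coaxial cylindrical Gaussian surface of radius r = 15.6 cm and length L (r < 25.5 cm, inside the shell).
All the surface charge lies outside this cylinder: Q_enc = 0, hence E = 0.

E = 0 (no enclosed charge)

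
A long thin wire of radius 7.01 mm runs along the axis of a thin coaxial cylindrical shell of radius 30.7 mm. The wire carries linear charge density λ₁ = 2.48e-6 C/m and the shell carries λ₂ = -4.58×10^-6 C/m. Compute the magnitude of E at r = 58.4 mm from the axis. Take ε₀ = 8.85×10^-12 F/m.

E ≈ 6.47e5 N/C

Coaxial Gaussian cylinder, radius r = 58.4 mm, length L (r > 30.7 mm, enclosing both).
λ_enc = λ₁ + λ₂ = (2.48e-6) + (-4.58e-6) = -2.10×10^-6 C/m.
Applying ∮E·dA = Q_enc/ε₀ with the end caps contributing no flux:
E = |λ_enc|/(2πε₀r) = (2.10×10^-6)/(2π·8.85×10^-12·0.0584) = 6.47×10^5 N/C.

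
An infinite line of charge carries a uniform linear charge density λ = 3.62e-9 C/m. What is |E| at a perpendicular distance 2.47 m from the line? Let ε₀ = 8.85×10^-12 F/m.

E = 26.4 N/C

Coaxial Gaussian cylinder, radius r = 2.47 m, length L.
Q_enc = λL, so λ_enc = 3.62×10^-9 C/m.
By Gauss's law (flux through the curved wall only), E·2πrL = λ_enc L/ε₀.
E = |λ_enc|/(2πε₀r) = (3.62e-9)/(2π·8.85×10^-12·2.47) = 26.4 N/C.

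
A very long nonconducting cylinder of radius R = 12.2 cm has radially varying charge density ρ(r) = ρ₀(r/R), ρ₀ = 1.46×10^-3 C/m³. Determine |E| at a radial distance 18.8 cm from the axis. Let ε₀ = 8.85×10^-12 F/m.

4.35×10^6 N/C

Take a coaxial cylindrical Gaussian surface of radius r = 18.8 cm and length L (r > R, full charge per length enclosed).
λ_enc = 2π ∫₀^R ρ₀(r'/R)^1 r' dr' = 2πρ₀R²/3 = 4.551e-5 C/m.
Since E is radial and uniform over the curved surface, Φ = E·2πrL = Q_enc/ε₀ = λ_enc L/ε₀.
E = |λ_enc|/(2πε₀r) = (4.551e-5)/(2π·8.85×10^-12·0.188) = 4.35e6 N/C.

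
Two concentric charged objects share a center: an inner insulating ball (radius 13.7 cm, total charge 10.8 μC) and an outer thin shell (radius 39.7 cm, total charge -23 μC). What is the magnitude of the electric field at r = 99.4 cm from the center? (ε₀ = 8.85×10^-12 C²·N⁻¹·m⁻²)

Use a concentric Gaussian sphere at r = 99.4 cm (r > 39.7 cm, enclosing both).
Q_enc = (10.8 μC) + (-23 μC) = -1.22×10^-5 C.
Gauss's law: E·4πr² = Q_enc/ε₀.
E = |Q_enc|/(4πε₀r²) = (1.22×10^-5)/(4π·8.85×10^-12·(0.994)²) = 1.11×10^5 N/C.

|E| = 1.11e5 N/C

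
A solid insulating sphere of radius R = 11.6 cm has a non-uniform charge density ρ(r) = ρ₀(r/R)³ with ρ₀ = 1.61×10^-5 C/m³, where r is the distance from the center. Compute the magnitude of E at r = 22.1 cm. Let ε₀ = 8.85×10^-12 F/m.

Use a concentric Gaussian sphere at r = 22.1 cm (r > R, all charge enclosed).
Q_enc = 4π ∫₀^R ρ₀(r'/R)^3 r'² dr' = 4πρ₀R³/6 = 5.263e-8 C.
Gauss's law: E·4πr² = Q_enc/ε₀.
E = |Q_enc|/(4πε₀r²) = (5.263×10^-8)/(4π·8.85×10^-12·(0.221)²) = 9.69×10^3 N/C.

E ≈ 9.69e3 N/C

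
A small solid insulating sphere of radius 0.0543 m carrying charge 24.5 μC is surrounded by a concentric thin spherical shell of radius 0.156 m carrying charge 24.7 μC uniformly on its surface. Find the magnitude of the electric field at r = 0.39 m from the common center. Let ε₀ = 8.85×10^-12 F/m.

Take a concentric spherical Gaussian surface of radius r = 0.39 m (r > 0.156 m, enclosing both).
Q_enc = (24.5 μC) + (24.7 μC) = 4.92×10^-5 C.
Since E is radial and uniform over the Gaussian sphere, Φ = E·4πr² = Q_enc/ε₀.
E = |Q_enc|/(4πε₀r²) = (4.92×10^-5)/(4π·8.85×10^-12·(0.39)²) = 2.91×10^6 N/C.

|E| = 2.91e6 V/m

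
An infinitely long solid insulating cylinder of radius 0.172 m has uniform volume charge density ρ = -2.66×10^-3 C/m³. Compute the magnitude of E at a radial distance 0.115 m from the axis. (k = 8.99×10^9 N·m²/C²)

|E| ≈ 1.73×10^7 V/m

Take a coaxial cylindrical Gaussian surface of radius r = 0.115 m and length L (r < R).
Charge inside radius r per length L is ρ·πr²·L, so λ_enc = ρπr² = -1.105×10^-4 C/m.
Applying ∮E·dA = Q_enc/ε₀ with the end caps contributing no flux:
E = 2k|λ_enc|/r = 2(8.99×10^9)(1.105e-4)/(0.115) = 1.73×10^7 N/C.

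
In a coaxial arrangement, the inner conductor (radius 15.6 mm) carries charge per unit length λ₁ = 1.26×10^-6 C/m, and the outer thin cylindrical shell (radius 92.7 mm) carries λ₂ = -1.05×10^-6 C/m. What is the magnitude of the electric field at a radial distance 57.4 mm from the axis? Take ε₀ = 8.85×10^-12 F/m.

Coaxial Gaussian cylinder, radius r = 57.4 mm, length L (between the conductors, 15.6 mm < r < 92.7 mm).
Only the inner wire is enclosed; the outer shell contributes nothing inside itself. λ_enc = λ₁ = 1.26×10^-6 C/m.
Applying ∮E·dA = Q_enc/ε₀ with the end caps contributing no flux:
E = |λ_enc|/(2πε₀r) = (1.26e-6)/(2π·8.85×10^-12·0.0574) = 3.95×10^5 N/C.

|E| = 3.95×10^5 N/C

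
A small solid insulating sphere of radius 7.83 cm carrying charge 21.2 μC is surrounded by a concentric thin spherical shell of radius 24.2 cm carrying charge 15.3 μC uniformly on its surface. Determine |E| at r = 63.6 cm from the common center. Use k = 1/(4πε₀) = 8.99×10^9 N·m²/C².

By spherical symmetry E is radial; choose a Gaussian sphere of radius r = 63.6 cm (r > 24.2 cm, enclosing both).
Q_enc = (21.2 μC) + (15.3 μC) = 3.65e-5 C.
Applying ∮E·dA = Q_enc/ε₀ with Φ = E(4πr²):
E = k|Q_enc|/r² = (8.99×10^9)(3.65e-5)/(0.636)² = 8.11e5 N/C.

|E| = 8.11e5 N/C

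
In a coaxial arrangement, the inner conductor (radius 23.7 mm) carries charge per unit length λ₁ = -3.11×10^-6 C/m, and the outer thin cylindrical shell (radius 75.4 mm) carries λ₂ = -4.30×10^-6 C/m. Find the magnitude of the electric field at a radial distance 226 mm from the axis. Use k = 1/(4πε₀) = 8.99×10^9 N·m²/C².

|E| ≈ 5.90×10^5 N/C

Coaxial Gaussian cylinder, radius r = 226 mm, length L (r > 75.4 mm, enclosing both).
λ_enc = λ₁ + λ₂ = (-3.11×10^-6) + (-4.30×10^-6) = -7.41e-6 C/m.
By Gauss's law (flux through the curved wall only), E·2πrL = λ_enc L/ε₀.
E = 2k|λ_enc|/r = 2(8.99×10^9)(7.41×10^-6)/(0.226) = 5.90e5 N/C.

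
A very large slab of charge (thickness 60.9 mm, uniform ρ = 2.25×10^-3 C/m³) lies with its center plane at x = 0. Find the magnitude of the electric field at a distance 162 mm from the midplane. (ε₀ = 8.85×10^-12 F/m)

The point |x| = 162 mm lies outside the slab (half-thickness 0.03045 m). A symmetric pillbox spanning the full slab encloses Q_enc = ρ·d·A.
Flux = 2EA ⇒ E = |ρ|d/(2ε₀), independent of distance outside.
E = (2.25×10^-3)(0.0609)/(2·8.85×10^-12) = 7.74×10^6 N/C.

|E| = 7.74e6 V/m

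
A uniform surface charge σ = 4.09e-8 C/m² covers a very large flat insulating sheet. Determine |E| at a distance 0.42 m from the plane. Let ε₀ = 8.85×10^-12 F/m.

The symmetry is planar: E is normal to the sheet and the same magnitude on both sides. Take a pillbox straddling the sheet with end-cap area A.
Flux Φ = 2EA and Q_enc = σA, so 2EA = σA/ε₀ ⇒ E = |σ|/(2ε₀), independent of distance.
E = |σ|/(2ε₀) = (4.09×10^-8)/(2·8.85×10^-12) = 2.31e3 N/C.

E = 2.31e3 V/m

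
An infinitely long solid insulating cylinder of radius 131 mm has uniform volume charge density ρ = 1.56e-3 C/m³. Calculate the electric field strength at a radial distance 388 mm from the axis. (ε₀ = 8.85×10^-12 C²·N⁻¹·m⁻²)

E = 3.90e6 V/m

By cylindrical symmetry E is radial; use a coaxial Gaussian cylinder of radius 388 mm and length L (r > 131 mm, full cross-section enclosed).
λ_enc = ρ·πR² = (1.56e-3)π(0.131)² = 8.41e-5 C/m.
Applying ∮E·dA = Q_enc/ε₀ with the end caps contributing no flux:
E = |λ_enc|/(2πε₀r) = (8.41×10^-5)/(2π·8.85×10^-12·0.388) = 3.90e6 N/C.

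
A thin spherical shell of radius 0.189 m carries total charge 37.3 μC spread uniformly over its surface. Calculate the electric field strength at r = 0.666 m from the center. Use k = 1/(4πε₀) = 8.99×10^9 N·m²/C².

|E| ≈ 7.56e5 V/m

By spherical symmetry E is radial; choose a Gaussian sphere of radius r = 0.666 m (r > 0.189 m).
The entire shell is enclosed: Q_enc = 3.73×10^-5 C.
Applying ∮E·dA = Q_enc/ε₀ with Φ = E(4πr²):
E = k|Q_enc|/r² = (8.99×10^9)(3.73×10^-5)/(0.666)² = 7.56e5 N/C.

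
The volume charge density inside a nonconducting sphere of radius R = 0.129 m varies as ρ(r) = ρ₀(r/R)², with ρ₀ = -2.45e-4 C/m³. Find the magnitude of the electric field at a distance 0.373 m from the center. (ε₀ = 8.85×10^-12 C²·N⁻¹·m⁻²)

E = 8.54×10^4 V/m

By spherical symmetry E is radial; choose a Gaussian sphere of radius r = 0.373 m (r > R, all charge enclosed).
Q_enc = 4π ∫₀^R ρ₀(r'/R)^2 r'² dr' = 4πρ₀R³/5 = -1.322×10^-6 C.
Applying ∮E·dA = Q_enc/ε₀ with Φ = E(4πr²):
E = |Q_enc|/(4πε₀r²) = (1.322×10^-6)/(4π·8.85×10^-12·(0.373)²) = 8.54×10^4 N/C.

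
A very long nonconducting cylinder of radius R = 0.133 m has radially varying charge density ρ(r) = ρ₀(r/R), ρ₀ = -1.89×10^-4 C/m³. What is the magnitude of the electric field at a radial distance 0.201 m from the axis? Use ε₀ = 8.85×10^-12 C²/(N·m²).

Coaxial Gaussian cylinder, radius r = 0.201 m, length L (r > R, full charge per length enclosed).
λ_enc = 2π ∫₀^R ρ₀(r'/R)^1 r' dr' = 2πρ₀R²/3 = -7.002×10^-6 C/m.
Since E is radial and uniform over the curved surface, Φ = E·2πrL = Q_enc/ε₀ = λ_enc L/ε₀.
E = |λ_enc|/(2πε₀r) = (7.002×10^-6)/(2π·8.85×10^-12·0.201) = 6.26e5 N/C.

|E| = 6.26×10^5 N/C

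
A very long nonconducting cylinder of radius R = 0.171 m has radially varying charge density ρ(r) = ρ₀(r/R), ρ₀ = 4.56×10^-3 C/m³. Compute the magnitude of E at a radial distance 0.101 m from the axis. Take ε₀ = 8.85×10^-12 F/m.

Choose a coaxial cylinder of radius r = 0.101 m (arbitrary length L) as the Gaussian surface (r < R).
Integrating ρ over the cross-section to radius r: λ_enc = (2πρ₀/R) ∫₀^r r'^2 dr' = 2πρ₀ r^3/(3·R) = 5.754e-5 C/m.
By Gauss's law (flux through the curved wall only), E·2πrL = λ_enc L/ε₀.
E = |λ_enc|/(2πε₀r) = (5.754×10^-5)/(2π·8.85×10^-12·0.101) = 1.02×10^7 N/C.

E ≈ 1.02×10^7 N/C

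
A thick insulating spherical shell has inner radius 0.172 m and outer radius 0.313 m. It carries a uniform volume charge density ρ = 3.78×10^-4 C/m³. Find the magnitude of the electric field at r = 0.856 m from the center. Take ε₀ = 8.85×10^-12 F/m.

|E| ≈ 4.97×10^5 V/m

Symmetry ⇒ E = E(r) r̂. Gaussian sphere of radius r = 0.856 m (r > 0.313 m, enclosing the whole shell).
Q_enc = ρ·(4π/3)(b³ − a³) = (3.78×10^-4)·(4π/3)·((0.313)³ − (0.172)³) = 4.05×10^-5 C.
Since E is radial and uniform over the Gaussian sphere, Φ = E·4πr² = Q_enc/ε₀.
E = |Q_enc|/(4πε₀r²) = (4.05e-5)/(4π·8.85×10^-12·(0.856)²) = 4.97×10^5 N/C.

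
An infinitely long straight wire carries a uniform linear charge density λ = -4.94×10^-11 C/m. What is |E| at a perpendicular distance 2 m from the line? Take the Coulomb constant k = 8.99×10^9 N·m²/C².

E ≈ 0.444 N/C

Take a coaxial cylindrical Gaussian surface of radius r = 2 m and length L.
Q_enc = λL, so λ_enc = -4.94×10^-11 C/m.
By Gauss's law (flux through the curved wall only), E·2πrL = λ_enc L/ε₀.
E = 2k|λ_enc|/r = 2(8.99×10^9)(4.94×10^-11)/(2) = 0.444 N/C.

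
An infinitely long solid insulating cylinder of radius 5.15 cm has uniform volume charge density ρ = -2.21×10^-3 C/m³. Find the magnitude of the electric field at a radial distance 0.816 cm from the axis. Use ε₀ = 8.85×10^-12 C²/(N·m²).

Coaxial Gaussian cylinder, radius r = 0.816 cm, length L (r < R).
Enclosed charge per unit length: λ_enc = ρ·πr² = (-2.21e-3)π(0.00816)² = -4.623×10^-7 C/m.
Since E is radial and uniform over the curved surface, Φ = E·2πrL = Q_enc/ε₀ = λ_enc L/ε₀.
E = |λ_enc|/(2πε₀r) = (4.623e-7)/(2π·8.85×10^-12·0.00816) = 1.02e6 N/C.

|E| = 1.02e6 V/m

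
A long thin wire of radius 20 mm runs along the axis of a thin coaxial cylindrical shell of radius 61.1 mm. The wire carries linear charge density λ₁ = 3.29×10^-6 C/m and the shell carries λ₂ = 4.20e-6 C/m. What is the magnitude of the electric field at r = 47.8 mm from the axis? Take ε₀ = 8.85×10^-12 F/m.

Coaxial Gaussian cylinder, radius r = 47.8 mm, length L (between the conductors, 20 mm < r < 61.1 mm).
The shell at 61.1 mm lies outside the Gaussian surface, so λ_enc = λ₁ = 3.29e-6 C/m.
Gauss's law: E·2πrL = λ_enc L/ε₀.
E = |λ_enc|/(2πε₀r) = (3.29×10^-6)/(2π·8.85×10^-12·0.0478) = 1.24×10^6 N/C.

E = 1.24×10^6 V/m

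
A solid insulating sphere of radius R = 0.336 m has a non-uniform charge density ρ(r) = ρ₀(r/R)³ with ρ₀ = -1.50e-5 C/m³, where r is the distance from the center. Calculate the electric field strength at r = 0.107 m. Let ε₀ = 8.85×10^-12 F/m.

By spherical symmetry E is radial; choose a Gaussian sphere of radius r = 0.107 m (r < R).
Q_enc = ∫₀^r ρ(r')·4πr'² dr' = (4πρ₀/R³) ∫₀^r r'^5 dr' = 4πρ₀ r^6/(6·R³) = -1.243×10^-9 C.
Applying ∮E·dA = Q_enc/ε₀ with Φ = E(4πr²):
E = |Q_enc|/(4πε₀r²) = (1.243×10^-9)/(4π·8.85×10^-12·(0.107)²) = 976 N/C.

|E| ≈ 976 N/C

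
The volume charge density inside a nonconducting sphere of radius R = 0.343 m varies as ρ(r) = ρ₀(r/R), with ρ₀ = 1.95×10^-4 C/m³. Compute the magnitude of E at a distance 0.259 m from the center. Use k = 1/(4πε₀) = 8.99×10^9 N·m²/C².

1.08×10^6 N/C

Symmetry ⇒ E = E(r) r̂. Gaussian sphere of radius r = 0.259 m (r < R).
Q_enc = ∫₀^r ρ(r')·4πr'² dr' = (4πρ₀/R) ∫₀^r r'^3 dr' = 4πρ₀ r^4/(4·R) = 8.037×10^-6 C.
By Gauss's law, ∮E·dA = E·4πr² = Q_enc/ε₀.
E = k|Q_enc|/r² = (8.99×10^9)(8.037e-6)/(0.259)² = 1.08×10^6 N/C.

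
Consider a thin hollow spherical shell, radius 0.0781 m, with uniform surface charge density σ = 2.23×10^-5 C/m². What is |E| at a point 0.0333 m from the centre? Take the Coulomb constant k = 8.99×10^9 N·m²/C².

E = 0 (no enclosed charge)

Symmetry ⇒ E = E(r) r̂. Gaussian sphere of radius r = 0.0333 m (inside the shell, r < 0.0781 m).
All the charge is outside the Gaussian surface: Q_enc = 0, hence E = 0 everywhere inside the shell.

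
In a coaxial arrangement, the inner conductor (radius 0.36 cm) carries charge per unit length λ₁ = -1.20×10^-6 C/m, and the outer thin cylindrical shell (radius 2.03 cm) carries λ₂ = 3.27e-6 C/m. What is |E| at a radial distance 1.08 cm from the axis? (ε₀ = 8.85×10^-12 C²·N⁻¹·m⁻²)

By cylindrical symmetry E is radial; use a coaxial Gaussian cylinder of radius 1.08 cm and length L (between the conductors, 0.36 cm < r < 2.03 cm).
Only the inner wire is enclosed; the outer shell contributes nothing inside itself. λ_enc = λ₁ = -1.20×10^-6 C/m.
Applying ∮E·dA = Q_enc/ε₀ with the end caps contributing no flux:
E = |λ_enc|/(2πε₀r) = (1.20×10^-6)/(2π·8.85×10^-12·0.0108) = 2.00×10^6 N/C.

E = 2.00e6 N/C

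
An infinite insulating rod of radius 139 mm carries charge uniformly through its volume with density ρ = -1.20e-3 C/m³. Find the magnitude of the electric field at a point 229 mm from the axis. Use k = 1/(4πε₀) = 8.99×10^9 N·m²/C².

Choose a coaxial cylinder of radius r = 229 mm (arbitrary length L) as the Gaussian surface (r > 139 mm, full cross-section enclosed).
λ_enc = ρ·πR² = (-1.20×10^-3)π(0.139)² = -7.284e-5 C/m.
By Gauss's law (flux through the curved wall only), E·2πrL = λ_enc L/ε₀.
E = 2k|λ_enc|/r = 2(8.99×10^9)(7.284×10^-5)/(0.229) = 5.72×10^6 N/C.

|E| = 5.72×10^6 V/m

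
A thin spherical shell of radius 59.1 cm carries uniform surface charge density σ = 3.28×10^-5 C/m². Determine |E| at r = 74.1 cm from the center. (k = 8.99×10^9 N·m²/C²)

By spherical symmetry E is radial; choose a Gaussian sphere of radius r = 74.1 cm (r > 59.1 cm).
The entire shell is enclosed: Q_enc = σ·4πR² = (3.28×10^-5)·4π·(0.591)² = 1.44e-4 C.
Gauss's law: E·4πr² = Q_enc/ε₀.
E = k|Q_enc|/r² = (8.99×10^9)(1.44e-4)/(0.741)² = 2.36×10^6 N/C.

E = 2.36×10^6 N/C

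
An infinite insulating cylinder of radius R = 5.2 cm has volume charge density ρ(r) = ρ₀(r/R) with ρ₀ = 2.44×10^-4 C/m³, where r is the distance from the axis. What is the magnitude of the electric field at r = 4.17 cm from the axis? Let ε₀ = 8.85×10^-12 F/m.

Coaxial Gaussian cylinder, radius r = 4.17 cm, length L (r < R).
Integrating ρ over the cross-section to radius r: λ_enc = (2πρ₀/R) ∫₀^r r'^2 dr' = 2πρ₀ r^3/(3·R) = 7.126e-7 C/m.
Gauss's law: E·2πrL = λ_enc L/ε₀.
E = |λ_enc|/(2πε₀r) = (7.126×10^-7)/(2π·8.85×10^-12·0.0417) = 3.07e5 N/C.

E = 3.07×10^5 V/m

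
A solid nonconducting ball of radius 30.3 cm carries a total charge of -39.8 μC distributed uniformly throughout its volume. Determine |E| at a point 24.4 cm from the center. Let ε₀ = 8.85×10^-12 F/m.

Symmetry ⇒ E = E(r) r̂. Gaussian sphere of radius r = 24.4 cm (r < R).
Only the charge within r is enclosed: Q_enc = Q·(r/R)³ = (-39.8 μC)·(24.4 cm/30.3 cm)³ = -2.078e-5 C.
Gauss's law: E·4πr² = Q_enc/ε₀.
E = |Q_enc|/(4πε₀r²) = (2.078e-5)/(4π·8.85×10^-12·(0.244)²) = 3.14×10^6 N/C.

3.14×10^6 V/m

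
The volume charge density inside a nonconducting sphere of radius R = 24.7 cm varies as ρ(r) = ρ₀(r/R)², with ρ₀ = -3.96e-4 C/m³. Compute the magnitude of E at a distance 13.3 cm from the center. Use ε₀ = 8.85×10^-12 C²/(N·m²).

By spherical symmetry E is radial; choose a Gaussian sphere of radius r = 13.3 cm (r < R).
Integrate the density: Q_enc = 4π ∫₀^r ρ₀(r'/R)^2 r'² dr' = 4πρ₀ r^5/(5·R²) = -6.789×10^-7 C.
Gauss's law: E·4πr² = Q_enc/ε₀.
E = |Q_enc|/(4πε₀r²) = (6.789×10^-7)/(4π·8.85×10^-12·(0.133)²) = 3.45×10^5 N/C.

|E| ≈ 3.45e5 V/m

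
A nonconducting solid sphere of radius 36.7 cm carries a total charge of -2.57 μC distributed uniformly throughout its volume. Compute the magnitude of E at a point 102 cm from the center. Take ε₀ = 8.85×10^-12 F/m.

E ≈ 2.22e4 N/C

Symmetry ⇒ E = E(r) r̂. Gaussian sphere of radius r = 102 cm (r > R, so the entire charge is enclosed).
Q_enc = -2.57 μC = -2.57×10^-6 C.
Applying ∮E·dA = Q_enc/ε₀ with Φ = E(4πr²):
E = |Q_enc|/(4πε₀r²) = (2.57×10^-6)/(4π·8.85×10^-12·(1.02)²) = 2.22×10^4 N/C.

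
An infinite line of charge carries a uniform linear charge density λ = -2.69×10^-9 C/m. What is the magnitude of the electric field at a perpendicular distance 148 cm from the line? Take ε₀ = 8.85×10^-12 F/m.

Choose a coaxial cylinder of radius r = 148 cm (arbitrary length L) as the Gaussian surface.
Q_enc = λL, so λ_enc = -2.69e-9 C/m.
Applying ∮E·dA = Q_enc/ε₀ with the end caps contributing no flux:
E = |λ_enc|/(2πε₀r) = (2.69×10^-9)/(2π·8.85×10^-12·1.48) = 32.7 N/C.

E = 32.7 N/C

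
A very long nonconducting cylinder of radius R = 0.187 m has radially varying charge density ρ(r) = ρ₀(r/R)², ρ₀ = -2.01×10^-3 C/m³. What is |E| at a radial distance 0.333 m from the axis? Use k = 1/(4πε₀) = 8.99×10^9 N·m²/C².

Take a coaxial cylindrical Gaussian surface of radius r = 0.333 m and length L (r > R, full charge per length enclosed).
λ_enc = 2π ∫₀^R ρ₀(r'/R)^2 r' dr' = 2πρ₀R²/4 = -1.104×10^-4 C/m.
By Gauss's law (flux through the curved wall only), E·2πrL = λ_enc L/ε₀.
E = 2k|λ_enc|/r = 2(8.99×10^9)(1.104×10^-4)/(0.333) = 5.96e6 N/C.

|E| ≈ 5.96×10^6 V/m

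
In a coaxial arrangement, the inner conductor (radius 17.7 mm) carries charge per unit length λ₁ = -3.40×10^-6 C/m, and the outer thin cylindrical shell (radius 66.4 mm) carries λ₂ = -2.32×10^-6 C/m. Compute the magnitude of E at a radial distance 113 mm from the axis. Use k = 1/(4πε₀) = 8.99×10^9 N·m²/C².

|E| = 9.10e5 N/C

Choose a coaxial cylinder of radius r = 113 mm (arbitrary length L) as the Gaussian surface (r > 66.4 mm, enclosing both).
λ_enc = λ₁ + λ₂ = (-3.40×10^-6) + (-2.32×10^-6) = -5.72×10^-6 C/m.
By Gauss's law (flux through the curved wall only), E·2πrL = λ_enc L/ε₀.
E = 2k|λ_enc|/r = 2(8.99×10^9)(5.72×10^-6)/(0.113) = 9.10×10^5 N/C.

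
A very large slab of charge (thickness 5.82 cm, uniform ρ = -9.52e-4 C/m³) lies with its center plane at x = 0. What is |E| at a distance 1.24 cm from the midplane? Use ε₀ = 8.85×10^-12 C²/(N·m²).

E ≈ 1.33e6 N/C

By symmetry E is perpendicular to the slab. A Gaussian pillbox from −1.24 cm to +1.24 cm (face area A) lies entirely within the slab.
Q_enc = ρ·(2x)·A and flux = 2EA, so 2EA = 2ρxA/ε₀ ⇒ E = |ρ|x/ε₀.
E = (9.52×10^-4)(0.0124)/(8.85×10^-12) = 1.33×10^6 N/C.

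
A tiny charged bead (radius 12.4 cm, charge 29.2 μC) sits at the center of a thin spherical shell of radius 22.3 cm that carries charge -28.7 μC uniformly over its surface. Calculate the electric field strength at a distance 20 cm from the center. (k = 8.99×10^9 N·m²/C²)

|E| ≈ 6.56e6 N/C

Use a concentric Gaussian sphere at r = 20 cm (between the bodies, 12.4 cm < r < 22.3 cm).
The shell at 22.3 cm lies outside the Gaussian surface, so Q_enc = 29.2 μC = 2.92×10^-5 C.
Applying ∮E·dA = Q_enc/ε₀ with Φ = E(4πr²):
E = k|Q_enc|/r² = (8.99×10^9)(2.92×10^-5)/(0.2)² = 6.56e6 N/C.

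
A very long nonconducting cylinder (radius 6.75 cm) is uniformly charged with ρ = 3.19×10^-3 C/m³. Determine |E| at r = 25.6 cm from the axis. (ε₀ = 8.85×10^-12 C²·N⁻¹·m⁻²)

3.21e6 V/m

Coaxial Gaussian cylinder, radius r = 25.6 cm, length L (r > 6.75 cm, full cross-section enclosed).
λ_enc = ρ·πR² = (3.19×10^-3)π(0.0675)² = 4.566×10^-5 C/m.
By Gauss's law (flux through the curved wall only), E·2πrL = λ_enc L/ε₀.
E = |λ_enc|/(2πε₀r) = (4.566e-5)/(2π·8.85×10^-12·0.256) = 3.21e6 N/C.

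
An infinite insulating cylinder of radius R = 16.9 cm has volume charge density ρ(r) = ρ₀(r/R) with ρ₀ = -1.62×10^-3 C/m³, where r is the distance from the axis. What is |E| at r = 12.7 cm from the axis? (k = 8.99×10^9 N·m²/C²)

5.82×10^6 N/C

By cylindrical symmetry E is radial; use a coaxial Gaussian cylinder of radius 12.7 cm and length L (r < R).
Integrating ρ over the cross-section to radius r: λ_enc = (2πρ₀/R) ∫₀^r r'^2 dr' = 2πρ₀ r^3/(3·R) = -4.112e-5 C/m.
Gauss's law: E·2πrL = λ_enc L/ε₀.
E = 2k|λ_enc|/r = 2(8.99×10^9)(4.112e-5)/(0.127) = 5.82e6 N/C.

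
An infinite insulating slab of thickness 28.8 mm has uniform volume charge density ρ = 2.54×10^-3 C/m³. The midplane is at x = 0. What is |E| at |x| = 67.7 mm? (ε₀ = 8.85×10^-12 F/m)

The point |x| = 67.7 mm lies outside the slab (half-thickness 0.0144 m). A symmetric pillbox spanning the full slab encloses Q_enc = ρ·d·A.
Flux = 2EA ⇒ E = |ρ|d/(2ε₀), independent of distance outside.
E = (2.54×10^-3)(0.0288)/(2·8.85×10^-12) = 4.13×10^6 N/C.

|E| ≈ 4.13e6 V/m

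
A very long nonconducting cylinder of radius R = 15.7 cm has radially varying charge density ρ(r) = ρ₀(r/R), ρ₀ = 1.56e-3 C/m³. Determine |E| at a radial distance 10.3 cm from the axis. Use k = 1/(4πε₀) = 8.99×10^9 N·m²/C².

Take a coaxial cylindrical Gaussian surface of radius r = 10.3 cm and length L (r < R).
Integrating ρ over the cross-section to radius r: λ_enc = (2πρ₀/R) ∫₀^r r'^2 dr' = 2πρ₀ r^3/(3·R) = 2.274e-5 C/m.
Gauss's law: E·2πrL = λ_enc L/ε₀.
E = 2k|λ_enc|/r = 2(8.99×10^9)(2.274e-5)/(0.103) = 3.97×10^6 N/C.

|E| = 3.97×10^6 N/C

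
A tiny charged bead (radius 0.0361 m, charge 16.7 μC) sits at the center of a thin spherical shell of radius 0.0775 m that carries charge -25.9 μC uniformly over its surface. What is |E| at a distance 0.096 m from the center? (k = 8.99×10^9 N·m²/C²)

|E| = 8.97e6 V/m

Symmetry ⇒ E = E(r) r̂. Gaussian sphere of radius r = 0.096 m (r > 0.0775 m, enclosing both).
Q_enc = (16.7 μC) + (-25.9 μC) = -9.20e-6 C.
Since E is radial and uniform over the Gaussian sphere, Φ = E·4πr² = Q_enc/ε₀.
E = k|Q_enc|/r² = (8.99×10^9)(9.20×10^-6)/(0.096)² = 8.97e6 N/C.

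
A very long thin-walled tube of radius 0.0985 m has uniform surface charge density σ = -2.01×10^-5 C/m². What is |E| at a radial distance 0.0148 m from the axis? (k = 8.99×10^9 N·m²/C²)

|E| = 0 N/C

Choose a coaxial cylinder of radius r = 0.0148 m (arbitrary length L) as the Gaussian surface (r < 0.0985 m, inside the shell).
All the surface charge lies outside this cylinder: Q_enc = 0, hence E = 0.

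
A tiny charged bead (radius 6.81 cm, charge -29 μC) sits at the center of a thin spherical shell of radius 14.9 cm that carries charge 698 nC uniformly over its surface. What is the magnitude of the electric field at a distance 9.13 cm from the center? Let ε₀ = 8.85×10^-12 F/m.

Use a concentric Gaussian sphere at r = 9.13 cm (between the bodies, 6.81 cm < r < 14.9 cm).
Only the inner charge is enclosed; the outer shell contributes nothing inside itself. Q_enc = -29 μC = -2.90×10^-5 C.
Gauss's law: E·4πr² = Q_enc/ε₀.
E = |Q_enc|/(4πε₀r²) = (2.90×10^-5)/(4π·8.85×10^-12·(0.0913)²) = 3.13×10^7 N/C.

|E| = 3.13e7 N/C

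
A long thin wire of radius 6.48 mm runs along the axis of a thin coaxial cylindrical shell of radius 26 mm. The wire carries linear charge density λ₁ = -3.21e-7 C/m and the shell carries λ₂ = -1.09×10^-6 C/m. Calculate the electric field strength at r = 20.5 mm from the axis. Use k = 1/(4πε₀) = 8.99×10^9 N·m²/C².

Coaxial Gaussian cylinder, radius r = 20.5 mm, length L (between the conductors, 6.48 mm < r < 26 mm).
Only the inner wire is enclosed; the outer shell contributes nothing inside itself. λ_enc = λ₁ = -3.21e-7 C/m.
Gauss's law: E·2πrL = λ_enc L/ε₀.
E = 2k|λ_enc|/r = 2(8.99×10^9)(3.21×10^-7)/(0.0205) = 2.82×10^5 N/C.

E ≈ 2.82×10^5 N/C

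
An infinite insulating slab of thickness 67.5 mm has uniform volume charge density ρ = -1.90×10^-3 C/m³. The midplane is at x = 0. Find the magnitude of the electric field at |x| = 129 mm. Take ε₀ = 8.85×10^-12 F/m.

7.25e6 V/m

The point |x| = 129 mm lies outside the slab (half-thickness 0.03375 m). A symmetric pillbox spanning the full slab encloses Q_enc = ρ·d·A.
Flux = 2EA ⇒ E = |ρ|d/(2ε₀), independent of distance outside.
E = (1.90×10^-3)(0.0675)/(2·8.85×10^-12) = 7.25×10^6 N/C.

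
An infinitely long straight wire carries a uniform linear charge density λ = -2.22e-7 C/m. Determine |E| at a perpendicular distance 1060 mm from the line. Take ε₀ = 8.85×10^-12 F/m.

3.77e3 N/C

Choose a coaxial cylinder of radius r = 1060 mm (arbitrary length L) as the Gaussian surface.
Q_enc = λL, so λ_enc = -2.22e-7 C/m.
By Gauss's law (flux through the curved wall only), E·2πrL = λ_enc L/ε₀.
E = |λ_enc|/(2πε₀r) = (2.22×10^-7)/(2π·8.85×10^-12·1.06) = 3.77×10^3 N/C.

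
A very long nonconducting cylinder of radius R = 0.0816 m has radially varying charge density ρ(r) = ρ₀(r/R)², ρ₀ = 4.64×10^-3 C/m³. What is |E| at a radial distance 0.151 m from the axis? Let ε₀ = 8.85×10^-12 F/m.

|E| ≈ 5.78×10^6 N/C

Take a coaxial cylindrical Gaussian surface of radius r = 0.151 m and length L (r > R, full charge per length enclosed).
λ_enc = 2π ∫₀^R ρ₀(r'/R)^2 r' dr' = 2πρ₀R²/4 = 4.853×10^-5 C/m.
Gauss's law: E·2πrL = λ_enc L/ε₀.
E = |λ_enc|/(2πε₀r) = (4.853×10^-5)/(2π·8.85×10^-12·0.151) = 5.78×10^6 N/C.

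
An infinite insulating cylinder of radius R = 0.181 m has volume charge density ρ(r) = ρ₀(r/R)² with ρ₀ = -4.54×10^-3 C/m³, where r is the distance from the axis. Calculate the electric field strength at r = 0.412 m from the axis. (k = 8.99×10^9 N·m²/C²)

|E| = 1.02×10^7 N/C

By cylindrical symmetry E is radial; use a coaxial Gaussian cylinder of radius 0.412 m and length L (r > R, full charge per length enclosed).
λ_enc = 2π ∫₀^R ρ₀(r'/R)^2 r' dr' = 2πρ₀R²/4 = -2.336×10^-4 C/m.
By Gauss's law (flux through the curved wall only), E·2πrL = λ_enc L/ε₀.
E = 2k|λ_enc|/r = 2(8.99×10^9)(2.336×10^-4)/(0.412) = 1.02×10^7 N/C.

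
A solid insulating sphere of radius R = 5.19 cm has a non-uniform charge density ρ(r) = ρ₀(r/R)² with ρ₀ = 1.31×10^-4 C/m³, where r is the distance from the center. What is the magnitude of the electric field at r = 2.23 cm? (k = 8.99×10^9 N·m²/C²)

Take a concentric spherical Gaussian surface of radius r = 2.23 cm (r < R).
Q_enc = ∫₀^r ρ(r')·4πr'² dr' = (4πρ₀/R²) ∫₀^r r'^4 dr' = 4πρ₀ r^5/(5·R²) = 6.741×10^-10 C.
Applying ∮E·dA = Q_enc/ε₀ with Φ = E(4πr²):
E = k|Q_enc|/r² = (8.99×10^9)(6.741e-10)/(0.0223)² = 1.22×10^4 N/C.

|E| = 1.22×10^4 N/C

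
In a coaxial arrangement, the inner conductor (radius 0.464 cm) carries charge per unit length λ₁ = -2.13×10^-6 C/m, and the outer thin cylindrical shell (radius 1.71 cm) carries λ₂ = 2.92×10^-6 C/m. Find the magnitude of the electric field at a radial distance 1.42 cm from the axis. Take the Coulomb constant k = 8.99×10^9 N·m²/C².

Coaxial Gaussian cylinder, radius r = 1.42 cm, length L (between the conductors, 0.464 cm < r < 1.71 cm).
Only the inner wire is enclosed; the outer shell contributes nothing inside itself. λ_enc = λ₁ = -2.13×10^-6 C/m.
Since E is radial and uniform over the curved surface, Φ = E·2πrL = Q_enc/ε₀ = λ_enc L/ε₀.
E = 2k|λ_enc|/r = 2(8.99×10^9)(2.13×10^-6)/(0.0142) = 2.70×10^6 N/C.

|E| ≈ 2.70×10^6 N/C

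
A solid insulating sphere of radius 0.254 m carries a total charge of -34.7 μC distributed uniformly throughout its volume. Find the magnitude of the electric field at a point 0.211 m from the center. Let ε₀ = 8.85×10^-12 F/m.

E ≈ 4.02e6 V/m

Symmetry ⇒ E = E(r) r̂. Gaussian sphere of radius r = 0.211 m (r < R).
For a uniform sphere the enclosed fraction is (r/R)³, so Q_enc = (-34.7 μC)(0.211/0.254)³ = -1.989×10^-5 C.
Gauss's law: E·4πr² = Q_enc/ε₀.
E = |Q_enc|/(4πε₀r²) = (1.989e-5)/(4π·8.85×10^-12·(0.211)²) = 4.02×10^6 N/C.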